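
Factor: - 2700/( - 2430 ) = 2^1*3^( - 2)*5^1 = 10/9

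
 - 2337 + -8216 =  - 10553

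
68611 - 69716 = - 1105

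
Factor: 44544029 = 17^1*29^1*90353^1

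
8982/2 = 4491  =  4491.00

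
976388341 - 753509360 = 222878981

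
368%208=160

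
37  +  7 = 44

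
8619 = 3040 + 5579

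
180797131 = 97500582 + 83296549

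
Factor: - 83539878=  - 2^1*3^1 * 41^1*71^1*4783^1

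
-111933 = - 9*12437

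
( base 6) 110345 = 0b10001111111001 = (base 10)9209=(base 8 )21771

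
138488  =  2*69244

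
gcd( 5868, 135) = 9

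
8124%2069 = 1917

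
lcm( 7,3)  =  21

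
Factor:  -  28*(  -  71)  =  2^2 *7^1*71^1=1988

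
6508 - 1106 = 5402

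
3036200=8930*340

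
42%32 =10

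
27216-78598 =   -  51382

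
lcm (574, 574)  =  574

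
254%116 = 22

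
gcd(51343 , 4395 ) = 1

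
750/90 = 25/3 = 8.33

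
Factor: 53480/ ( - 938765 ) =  - 56/983 = - 2^3*7^1*983^( - 1) 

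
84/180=7/15  =  0.47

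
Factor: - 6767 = - 67^1  *101^1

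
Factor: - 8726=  - 2^1*4363^1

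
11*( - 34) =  - 374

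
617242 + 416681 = 1033923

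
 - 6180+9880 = 3700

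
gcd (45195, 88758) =3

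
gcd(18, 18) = 18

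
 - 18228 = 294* (- 62 )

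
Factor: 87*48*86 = 359136 = 2^5*3^2*29^1*43^1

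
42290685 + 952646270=994936955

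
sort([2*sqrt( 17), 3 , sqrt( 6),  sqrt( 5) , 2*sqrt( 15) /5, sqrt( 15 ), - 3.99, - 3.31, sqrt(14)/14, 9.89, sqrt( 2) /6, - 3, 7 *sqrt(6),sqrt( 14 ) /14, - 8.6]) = [ - 8.6, - 3.99, - 3.31,-3,  sqrt( 2 )/6,  sqrt(14 )/14, sqrt (14 )/14, 2*sqrt(15)/5,sqrt( 5), sqrt (6),3, sqrt (15 ),2*sqrt( 17 ), 9.89, 7 * sqrt( 6 ) ]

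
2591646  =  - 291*( - 8906)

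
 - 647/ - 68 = 647/68  =  9.51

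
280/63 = 4 + 4/9 = 4.44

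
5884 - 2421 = 3463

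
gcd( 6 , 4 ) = 2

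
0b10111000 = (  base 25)79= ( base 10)184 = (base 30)64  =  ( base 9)224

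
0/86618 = 0=0.00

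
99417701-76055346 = 23362355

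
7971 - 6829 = 1142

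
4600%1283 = 751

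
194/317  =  194/317 = 0.61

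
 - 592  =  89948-90540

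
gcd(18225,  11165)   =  5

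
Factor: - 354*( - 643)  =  2^1*3^1*59^1*643^1 = 227622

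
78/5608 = 39/2804  =  0.01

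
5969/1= 5969 = 5969.00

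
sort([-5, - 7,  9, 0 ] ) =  [ - 7,  -  5,0, 9]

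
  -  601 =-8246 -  - 7645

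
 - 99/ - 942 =33/314 = 0.11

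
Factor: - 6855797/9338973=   -  3^( - 1)*7^(-1 )*13^1 *197^1*2677^1*444713^( - 1 ) 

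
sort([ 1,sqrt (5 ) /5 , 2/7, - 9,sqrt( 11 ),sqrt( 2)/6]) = [ - 9 , sqrt( 2 ) /6, 2/7, sqrt( 5 ) /5,1,sqrt( 11 )] 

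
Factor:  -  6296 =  - 2^3 * 787^1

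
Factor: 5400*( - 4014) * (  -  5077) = 2^4*3^5*5^2*223^1*5077^1=110047021200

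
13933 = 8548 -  - 5385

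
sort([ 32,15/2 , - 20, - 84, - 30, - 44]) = [  -  84, - 44, - 30, - 20,15/2, 32] 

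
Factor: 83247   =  3^1 * 27749^1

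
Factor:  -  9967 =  - 9967^1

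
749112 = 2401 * 312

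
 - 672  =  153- 825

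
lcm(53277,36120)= 2131080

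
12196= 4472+7724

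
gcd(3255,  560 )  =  35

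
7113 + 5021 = 12134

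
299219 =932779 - 633560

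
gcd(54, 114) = 6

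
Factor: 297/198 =2^ ( - 1)*3^1 = 3/2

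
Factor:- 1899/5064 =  - 2^ (  -  3 )*3^1 = -3/8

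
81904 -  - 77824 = 159728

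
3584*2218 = 7949312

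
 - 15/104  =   - 15/104 = - 0.14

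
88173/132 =667+43/44 = 667.98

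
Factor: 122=2^1  *61^1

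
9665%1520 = 545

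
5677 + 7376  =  13053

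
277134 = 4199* 66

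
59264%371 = 275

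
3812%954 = 950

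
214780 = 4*53695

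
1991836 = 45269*44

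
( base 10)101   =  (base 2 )1100101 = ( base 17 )5G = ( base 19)56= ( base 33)32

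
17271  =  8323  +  8948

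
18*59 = 1062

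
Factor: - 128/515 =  - 2^7*5^ (- 1)*103^ ( - 1)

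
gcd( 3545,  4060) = 5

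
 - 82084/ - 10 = 8208 + 2/5  =  8208.40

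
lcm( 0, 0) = 0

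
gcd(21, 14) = 7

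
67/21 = 67/21 = 3.19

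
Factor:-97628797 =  - 7^1*347^1* 40193^1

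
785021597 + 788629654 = 1573651251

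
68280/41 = 68280/41= 1665.37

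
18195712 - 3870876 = 14324836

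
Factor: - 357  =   - 3^1 * 7^1*17^1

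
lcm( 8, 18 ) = 72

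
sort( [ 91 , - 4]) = [ - 4,91 ] 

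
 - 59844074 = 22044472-81888546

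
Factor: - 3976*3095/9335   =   - 2461144/1867 =-2^3*7^1*71^1*619^1 * 1867^(  -  1)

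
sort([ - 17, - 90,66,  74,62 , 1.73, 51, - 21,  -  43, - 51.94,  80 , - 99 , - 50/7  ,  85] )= [  -  99, - 90,-51.94, -43, - 21, -17,  -  50/7 , 1.73,51, 62, 66,74,80,85 ]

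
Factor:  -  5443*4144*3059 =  - 2^4*7^2*19^1*23^1 *37^1*5443^1=- 68998167728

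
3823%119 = 15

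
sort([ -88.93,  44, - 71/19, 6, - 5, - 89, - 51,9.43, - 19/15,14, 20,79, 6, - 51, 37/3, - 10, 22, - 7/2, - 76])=[  -  89, - 88.93,  -  76,-51, - 51,  -  10, -5,-71/19, -7/2, - 19/15 , 6,  6,  9.43, 37/3, 14, 20, 22, 44, 79] 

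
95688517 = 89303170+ 6385347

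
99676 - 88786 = 10890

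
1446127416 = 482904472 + 963222944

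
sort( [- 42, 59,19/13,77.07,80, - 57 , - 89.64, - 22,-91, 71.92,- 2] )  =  [ - 91, - 89.64, - 57, - 42, - 22 ,  -  2,19/13,  59,71.92,77.07,  80] 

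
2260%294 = 202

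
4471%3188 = 1283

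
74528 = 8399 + 66129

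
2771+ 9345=12116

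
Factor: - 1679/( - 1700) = 2^( - 2 )*5^( - 2 )*17^( -1)*23^1 * 73^1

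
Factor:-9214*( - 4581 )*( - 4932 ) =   -  208176435288 = - 2^3*3^4*17^1*137^1*271^1*509^1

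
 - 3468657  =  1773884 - 5242541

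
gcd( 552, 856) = 8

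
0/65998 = 0 = 0.00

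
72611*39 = 2831829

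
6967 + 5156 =12123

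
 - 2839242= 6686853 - 9526095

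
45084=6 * 7514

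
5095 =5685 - 590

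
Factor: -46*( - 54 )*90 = 2^3*3^5*5^1*23^1  =  223560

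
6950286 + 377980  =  7328266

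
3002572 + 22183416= 25185988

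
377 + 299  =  676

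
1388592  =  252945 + 1135647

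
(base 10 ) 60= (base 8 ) 74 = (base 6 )140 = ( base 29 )22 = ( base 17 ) 39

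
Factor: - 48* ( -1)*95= 2^4 * 3^1 * 5^1 * 19^1 = 4560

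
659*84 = 55356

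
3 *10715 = 32145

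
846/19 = 846/19 =44.53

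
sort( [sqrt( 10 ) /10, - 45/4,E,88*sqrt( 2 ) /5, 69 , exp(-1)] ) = [ - 45/4, sqrt( 10)/10,exp( -1 ), E, 88 * sqrt( 2) /5, 69] 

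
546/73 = 7+35/73   =  7.48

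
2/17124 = 1/8562 = 0.00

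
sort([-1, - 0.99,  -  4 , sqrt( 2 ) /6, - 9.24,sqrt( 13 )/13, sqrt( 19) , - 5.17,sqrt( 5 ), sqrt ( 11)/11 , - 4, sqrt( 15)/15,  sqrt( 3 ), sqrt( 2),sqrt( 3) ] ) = [ - 9.24, - 5.17, - 4, - 4,-1,-0.99, sqrt( 2)/6, sqrt( 15)/15,sqrt(13)/13, sqrt ( 11)/11, sqrt (2), sqrt( 3),sqrt(3), sqrt(5 ),sqrt( 19)]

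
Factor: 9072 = 2^4*3^4*7^1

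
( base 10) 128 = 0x80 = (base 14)92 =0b10000000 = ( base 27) 4k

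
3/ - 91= -3/91 = - 0.03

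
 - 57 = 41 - 98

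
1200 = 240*5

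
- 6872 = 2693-9565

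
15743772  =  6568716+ 9175056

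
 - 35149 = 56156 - 91305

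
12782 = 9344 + 3438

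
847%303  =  241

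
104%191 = 104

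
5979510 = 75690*79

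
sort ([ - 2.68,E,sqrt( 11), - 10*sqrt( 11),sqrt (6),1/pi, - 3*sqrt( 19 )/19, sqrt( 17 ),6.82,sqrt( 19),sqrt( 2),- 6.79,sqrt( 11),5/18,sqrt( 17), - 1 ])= [ - 10 * sqrt( 11) ,-6.79, -2.68, - 1, - 3 * sqrt( 19)/19, 5/18, 1/pi,sqrt( 2 ),sqrt( 6),E,sqrt( 11 ), sqrt( 11 ),sqrt( 17), sqrt(17),sqrt( 19),6.82]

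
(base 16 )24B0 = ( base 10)9392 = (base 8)22260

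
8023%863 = 256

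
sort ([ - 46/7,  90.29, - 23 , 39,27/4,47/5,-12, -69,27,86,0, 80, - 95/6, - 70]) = [ - 70,-69, - 23, - 95/6, -12 , - 46/7,0,27/4,47/5,27,39,80,86, 90.29 ] 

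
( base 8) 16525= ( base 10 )7509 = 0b1110101010101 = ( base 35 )64J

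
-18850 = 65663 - 84513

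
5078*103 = 523034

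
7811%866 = 17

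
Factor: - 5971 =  - 7^1*853^1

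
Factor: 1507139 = 1507139^1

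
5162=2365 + 2797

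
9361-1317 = 8044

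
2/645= 2/645  =  0.00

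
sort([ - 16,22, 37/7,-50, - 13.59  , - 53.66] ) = [-53.66, -50,-16, - 13.59, 37/7, 22] 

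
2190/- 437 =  - 2190/437  =  - 5.01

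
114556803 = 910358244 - 795801441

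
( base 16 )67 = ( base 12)87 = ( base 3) 10211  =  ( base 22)4f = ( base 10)103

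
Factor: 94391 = 11^1*8581^1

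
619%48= 43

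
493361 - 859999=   -  366638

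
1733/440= 3 + 413/440  =  3.94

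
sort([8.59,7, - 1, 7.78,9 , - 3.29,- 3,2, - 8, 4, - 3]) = [ - 8, - 3.29, - 3, - 3 , - 1,2,4,7,7.78, 8.59,9]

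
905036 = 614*1474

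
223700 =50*4474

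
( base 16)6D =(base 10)109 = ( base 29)3M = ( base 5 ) 414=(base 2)1101101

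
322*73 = 23506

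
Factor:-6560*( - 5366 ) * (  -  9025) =-317688664000= - 2^6*5^3*19^2 *41^1 * 2683^1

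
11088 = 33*336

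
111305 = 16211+95094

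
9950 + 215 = 10165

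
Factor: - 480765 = -3^1*5^1*32051^1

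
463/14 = 33+1/14 = 33.07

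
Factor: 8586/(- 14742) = - 7^( - 1)*13^ ( - 1) *53^1 = - 53/91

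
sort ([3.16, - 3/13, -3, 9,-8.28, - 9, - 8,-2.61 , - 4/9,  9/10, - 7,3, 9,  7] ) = [ - 9, - 8.28,-8, - 7,  -  3, - 2.61, - 4/9,-3/13,  9/10  ,  3, 3.16, 7,9,  9]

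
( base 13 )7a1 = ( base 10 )1314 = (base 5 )20224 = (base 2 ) 10100100010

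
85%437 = 85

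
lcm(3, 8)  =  24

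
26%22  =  4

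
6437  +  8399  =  14836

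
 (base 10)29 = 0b11101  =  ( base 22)17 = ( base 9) 32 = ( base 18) 1b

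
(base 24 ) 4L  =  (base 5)432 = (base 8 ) 165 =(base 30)3R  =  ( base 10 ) 117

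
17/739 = 17/739 = 0.02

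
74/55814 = 37/27907 = 0.00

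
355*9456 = 3356880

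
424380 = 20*21219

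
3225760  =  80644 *40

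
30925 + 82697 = 113622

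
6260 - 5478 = 782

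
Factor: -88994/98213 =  - 2^1*44497^1 *98213^ ( - 1) 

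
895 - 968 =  - 73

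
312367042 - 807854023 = - 495486981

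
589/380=31/20 = 1.55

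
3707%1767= 173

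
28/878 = 14/439 = 0.03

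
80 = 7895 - 7815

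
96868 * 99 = 9589932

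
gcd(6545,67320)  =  935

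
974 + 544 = 1518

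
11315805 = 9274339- -2041466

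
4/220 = 1/55 = 0.02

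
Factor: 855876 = 2^2*3^1*7^1 *23^1*443^1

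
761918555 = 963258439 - 201339884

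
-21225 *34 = -721650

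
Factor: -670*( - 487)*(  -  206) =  - 67215740 =- 2^2*5^1 * 67^1*103^1*487^1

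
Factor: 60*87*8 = 2^5*3^2 *5^1*29^1 = 41760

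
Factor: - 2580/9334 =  - 1290/4667 = -2^1*3^1*5^1*13^( - 1)*43^1*359^(-1)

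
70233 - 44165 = 26068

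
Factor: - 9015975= - 3^3*5^2*19^2*37^1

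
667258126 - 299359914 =367898212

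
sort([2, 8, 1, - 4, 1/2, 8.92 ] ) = [-4,1/2,1, 2, 8,8.92] 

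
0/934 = 0 = 0.00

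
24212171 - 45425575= - 21213404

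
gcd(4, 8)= 4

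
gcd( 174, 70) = 2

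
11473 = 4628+6845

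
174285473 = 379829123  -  205543650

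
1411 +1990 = 3401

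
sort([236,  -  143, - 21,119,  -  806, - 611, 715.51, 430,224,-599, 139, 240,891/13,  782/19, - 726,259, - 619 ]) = [ - 806, - 726, - 619,  -  611, - 599, - 143,-21, 782/19,891/13,119,  139 , 224 , 236, 240,259,430, 715.51]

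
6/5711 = 6/5711 = 0.00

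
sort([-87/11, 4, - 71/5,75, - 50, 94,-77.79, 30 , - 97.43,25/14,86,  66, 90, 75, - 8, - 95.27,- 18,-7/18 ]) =[ - 97.43, - 95.27,-77.79, - 50,-18,-71/5, - 8, -87/11,-7/18,25/14,4,30,66,75,75,  86,90,94 ] 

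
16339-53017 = -36678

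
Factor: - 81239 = -81239^1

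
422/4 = 211/2 = 105.50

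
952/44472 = 7/327 = 0.02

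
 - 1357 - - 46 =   -  1311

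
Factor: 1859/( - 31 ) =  - 11^1*13^2*31^(- 1)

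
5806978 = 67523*86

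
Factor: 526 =2^1*263^1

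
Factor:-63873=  - 3^2*47^1*151^1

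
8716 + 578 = 9294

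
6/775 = 6/775= 0.01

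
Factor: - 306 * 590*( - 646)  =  116628840 = 2^3*3^2*5^1*17^2 * 19^1*59^1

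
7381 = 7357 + 24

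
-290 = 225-515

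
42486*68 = 2889048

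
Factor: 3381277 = 727^1*4651^1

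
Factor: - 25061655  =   - 3^1 * 5^1*17^1*29^1*3389^1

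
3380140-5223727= -1843587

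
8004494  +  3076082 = 11080576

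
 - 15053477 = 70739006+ - 85792483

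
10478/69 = 10478/69= 151.86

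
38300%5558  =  4952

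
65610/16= 32805/8= 4100.62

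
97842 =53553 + 44289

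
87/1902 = 29/634 = 0.05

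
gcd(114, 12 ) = 6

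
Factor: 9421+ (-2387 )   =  7034 = 2^1 * 3517^1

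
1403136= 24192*58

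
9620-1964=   7656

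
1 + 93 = 94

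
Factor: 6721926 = 2^1 * 3^1* 1120321^1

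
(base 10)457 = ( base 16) 1C9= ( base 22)kh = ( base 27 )gp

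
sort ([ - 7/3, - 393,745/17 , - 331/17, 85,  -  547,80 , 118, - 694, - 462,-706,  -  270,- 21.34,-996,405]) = [ - 996,  -  706,  -  694, - 547, - 462, - 393, - 270, - 21.34 , - 331/17, - 7/3,745/17, 80,85 , 118,405]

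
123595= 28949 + 94646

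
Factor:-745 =  -  5^1*149^1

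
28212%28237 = 28212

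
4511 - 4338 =173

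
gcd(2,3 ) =1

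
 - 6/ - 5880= 1/980 = 0.00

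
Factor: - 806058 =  - 2^1*3^3*11^1*23^1 * 59^1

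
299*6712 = 2006888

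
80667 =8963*9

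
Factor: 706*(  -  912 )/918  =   - 107312/153 = - 2^4*3^(  -  2 )*17^( - 1)*19^1*353^1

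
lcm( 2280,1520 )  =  4560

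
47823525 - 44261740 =3561785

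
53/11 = 53/11 = 4.82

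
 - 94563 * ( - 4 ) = 378252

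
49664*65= 3228160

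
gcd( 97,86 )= 1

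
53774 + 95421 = 149195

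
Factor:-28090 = - 2^1*5^1*53^2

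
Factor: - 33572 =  - 2^2 * 7^1*11^1 * 109^1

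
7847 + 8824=16671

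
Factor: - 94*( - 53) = 4982 = 2^1*47^1*53^1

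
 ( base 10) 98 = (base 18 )58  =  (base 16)62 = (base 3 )10122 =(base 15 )68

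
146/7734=73/3867 = 0.02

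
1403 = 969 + 434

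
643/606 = 1+37/606= 1.06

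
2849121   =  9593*297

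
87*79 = 6873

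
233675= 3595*65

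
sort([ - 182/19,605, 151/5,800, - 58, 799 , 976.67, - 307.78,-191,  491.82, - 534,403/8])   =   [-534, - 307.78, - 191, - 58, - 182/19,  151/5 , 403/8,  491.82, 605, 799, 800, 976.67]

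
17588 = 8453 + 9135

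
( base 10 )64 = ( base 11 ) 59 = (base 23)2i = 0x40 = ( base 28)28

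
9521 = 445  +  9076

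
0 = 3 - 3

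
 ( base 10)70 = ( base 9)77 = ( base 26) 2i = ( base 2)1000110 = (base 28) 2e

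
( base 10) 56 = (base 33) 1n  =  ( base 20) 2g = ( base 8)70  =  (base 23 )2a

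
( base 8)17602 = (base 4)1332002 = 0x1f82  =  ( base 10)8066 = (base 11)6073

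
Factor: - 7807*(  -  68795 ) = 537082565 = 5^1*37^1*211^1*13759^1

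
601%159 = 124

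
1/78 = 1/78=0.01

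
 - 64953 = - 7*9279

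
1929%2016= 1929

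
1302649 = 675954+626695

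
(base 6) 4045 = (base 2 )1101111101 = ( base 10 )893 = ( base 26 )189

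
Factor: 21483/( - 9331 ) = -99/43=- 3^2 * 11^1*43^( - 1)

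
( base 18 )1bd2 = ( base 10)9632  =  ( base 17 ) 1G5A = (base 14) 3720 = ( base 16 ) 25a0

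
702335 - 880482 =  - 178147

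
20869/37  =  564 + 1/37 = 564.03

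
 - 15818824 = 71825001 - 87643825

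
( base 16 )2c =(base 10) 44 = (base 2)101100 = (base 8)54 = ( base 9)48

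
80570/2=40285 = 40285.00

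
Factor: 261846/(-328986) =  - 39/49 = - 3^1* 7^( - 2 )*13^1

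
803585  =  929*865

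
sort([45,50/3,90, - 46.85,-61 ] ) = [-61,-46.85,50/3, 45, 90 ] 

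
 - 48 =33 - 81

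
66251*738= 48893238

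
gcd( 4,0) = 4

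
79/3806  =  79/3806= 0.02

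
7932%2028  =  1848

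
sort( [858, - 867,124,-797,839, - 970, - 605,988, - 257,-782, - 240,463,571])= [ -970,-867,-797,-782, - 605, - 257,-240, 124,463, 571 , 839,858,988] 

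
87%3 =0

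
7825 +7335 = 15160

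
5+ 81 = 86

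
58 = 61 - 3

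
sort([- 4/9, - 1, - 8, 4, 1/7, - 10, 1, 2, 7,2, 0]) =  [- 10, - 8, - 1, - 4/9, 0, 1/7, 1,2, 2, 4, 7]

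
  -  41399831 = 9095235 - 50495066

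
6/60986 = 3/30493 = 0.00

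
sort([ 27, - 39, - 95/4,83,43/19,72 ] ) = [ - 39,-95/4 , 43/19, 27 , 72, 83 ] 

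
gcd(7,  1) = 1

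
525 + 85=610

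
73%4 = 1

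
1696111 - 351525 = 1344586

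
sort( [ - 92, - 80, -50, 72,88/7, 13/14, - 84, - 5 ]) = [ - 92 , - 84, - 80, - 50, - 5, 13/14 , 88/7,72 ] 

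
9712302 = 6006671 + 3705631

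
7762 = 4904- - 2858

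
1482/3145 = 1482/3145 =0.47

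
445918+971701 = 1417619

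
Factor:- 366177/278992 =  - 21/16 = -2^(- 4 )*3^1*7^1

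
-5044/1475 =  - 4 + 856/1475 = - 3.42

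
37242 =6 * 6207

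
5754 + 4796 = 10550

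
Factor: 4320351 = 3^3 *7^1*22859^1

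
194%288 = 194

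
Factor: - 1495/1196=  - 2^( - 2 )* 5^1 = - 5/4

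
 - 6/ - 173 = 6/173 = 0.03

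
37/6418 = 37/6418 = 0.01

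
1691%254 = 167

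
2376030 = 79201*30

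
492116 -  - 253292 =745408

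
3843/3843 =1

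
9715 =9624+91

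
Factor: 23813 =23813^1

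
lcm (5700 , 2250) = 85500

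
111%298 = 111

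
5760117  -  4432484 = 1327633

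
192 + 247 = 439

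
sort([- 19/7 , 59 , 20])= [ - 19/7,  20,59 ]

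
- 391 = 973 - 1364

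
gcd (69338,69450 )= 2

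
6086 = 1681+4405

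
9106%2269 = 30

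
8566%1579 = 671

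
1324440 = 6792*195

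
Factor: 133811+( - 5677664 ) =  - 3^1 *7^1 *17^1*53^1*293^1 = - 5543853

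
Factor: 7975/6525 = 11/9 =3^( - 2)* 11^1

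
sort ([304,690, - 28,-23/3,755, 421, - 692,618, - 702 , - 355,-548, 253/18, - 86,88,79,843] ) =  [-702, - 692  ,-548,  -  355, - 86,- 28,  -  23/3,253/18,79,  88,  304,  421, 618,690,755,  843 ]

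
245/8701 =35/1243 =0.03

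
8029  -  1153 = 6876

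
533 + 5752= 6285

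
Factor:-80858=- 2^1 * 40429^1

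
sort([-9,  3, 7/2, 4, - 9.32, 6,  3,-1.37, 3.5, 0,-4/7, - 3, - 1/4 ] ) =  [- 9.32, - 9, - 3, - 1.37, - 4/7, - 1/4, 0,3,3, 7/2, 3.5, 4, 6]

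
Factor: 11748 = 2^2 * 3^1*11^1*89^1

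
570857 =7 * 81551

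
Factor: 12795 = 3^1*5^1* 853^1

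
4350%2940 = 1410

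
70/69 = 1+1/69 = 1.01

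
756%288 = 180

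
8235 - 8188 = 47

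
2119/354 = 5 + 349/354  =  5.99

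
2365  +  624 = 2989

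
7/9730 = 1/1390 = 0.00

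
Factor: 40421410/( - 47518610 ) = - 4042141/4751861 =- 17^1* 47^1 * 2111^(-1)*2251^( - 1)*5059^1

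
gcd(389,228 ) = 1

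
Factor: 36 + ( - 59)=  - 23 = - 23^1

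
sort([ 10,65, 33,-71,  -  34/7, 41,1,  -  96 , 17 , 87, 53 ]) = [ - 96 , - 71, - 34/7, 1 , 10,17, 33,  41 , 53, 65, 87 ]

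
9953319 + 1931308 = 11884627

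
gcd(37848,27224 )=664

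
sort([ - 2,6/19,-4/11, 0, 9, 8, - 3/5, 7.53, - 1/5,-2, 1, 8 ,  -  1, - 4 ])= [- 4 , - 2, - 2,-1, - 3/5, - 4/11, - 1/5, 0,6/19, 1, 7.53, 8, 8, 9 ]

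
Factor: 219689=219689^1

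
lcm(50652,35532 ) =2380644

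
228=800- 572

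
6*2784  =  16704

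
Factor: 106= 2^1*53^1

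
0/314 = 0 = 0.00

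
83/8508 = 83/8508= 0.01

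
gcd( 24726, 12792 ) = 78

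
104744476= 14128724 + 90615752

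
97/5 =19+2/5 = 19.40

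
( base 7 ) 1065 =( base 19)11A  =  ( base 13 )240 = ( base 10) 390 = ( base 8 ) 606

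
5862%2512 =838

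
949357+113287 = 1062644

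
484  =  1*484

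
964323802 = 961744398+2579404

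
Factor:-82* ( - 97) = 7954 = 2^1*41^1*97^1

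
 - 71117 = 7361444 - 7432561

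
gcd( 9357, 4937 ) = 1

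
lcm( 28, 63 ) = 252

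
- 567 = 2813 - 3380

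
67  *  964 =64588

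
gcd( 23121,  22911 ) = 21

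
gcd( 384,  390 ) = 6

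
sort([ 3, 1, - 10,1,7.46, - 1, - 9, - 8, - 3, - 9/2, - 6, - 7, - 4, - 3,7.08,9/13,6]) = [ - 10, - 9  , - 8, - 7,-6, - 9/2, - 4,-3 , - 3, - 1,9/13,  1,1,3,6,  7.08,7.46]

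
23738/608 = 39 + 13/304  =  39.04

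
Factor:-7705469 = -19^1*67^1*6053^1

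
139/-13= - 139/13 = -  10.69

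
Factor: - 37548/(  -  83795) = 2^2*3^2 * 5^( - 1)*7^1 * 149^1*16759^( - 1 )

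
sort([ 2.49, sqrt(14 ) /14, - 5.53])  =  [ - 5.53,  sqrt(14 ) /14,2.49] 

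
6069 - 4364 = 1705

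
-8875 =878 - 9753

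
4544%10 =4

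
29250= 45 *650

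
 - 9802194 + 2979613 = -6822581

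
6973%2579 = 1815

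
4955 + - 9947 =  - 4992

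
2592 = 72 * 36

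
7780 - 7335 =445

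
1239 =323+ 916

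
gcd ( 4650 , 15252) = 186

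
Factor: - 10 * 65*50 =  - 32500 = -2^2 *5^4*13^1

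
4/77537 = 4/77537=   0.00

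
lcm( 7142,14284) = 14284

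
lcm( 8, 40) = 40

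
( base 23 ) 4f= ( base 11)98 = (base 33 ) 38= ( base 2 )1101011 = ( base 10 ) 107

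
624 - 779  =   - 155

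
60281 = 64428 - 4147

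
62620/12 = 5218 + 1/3  =  5218.33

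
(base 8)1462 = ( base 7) 2246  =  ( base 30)r8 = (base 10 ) 818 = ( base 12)582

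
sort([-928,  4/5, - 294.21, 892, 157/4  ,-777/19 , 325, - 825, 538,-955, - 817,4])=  [ - 955 ,- 928,  -  825 , - 817, - 294.21, - 777/19, 4/5, 4,157/4, 325, 538,892] 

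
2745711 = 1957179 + 788532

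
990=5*198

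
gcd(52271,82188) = 1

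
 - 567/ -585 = 63/65 = 0.97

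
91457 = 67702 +23755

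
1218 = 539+679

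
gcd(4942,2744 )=14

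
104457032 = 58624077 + 45832955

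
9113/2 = 4556 + 1/2 = 4556.50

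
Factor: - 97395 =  - 3^1*5^1 * 43^1* 151^1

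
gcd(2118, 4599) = 3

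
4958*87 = 431346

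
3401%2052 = 1349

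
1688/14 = 120 + 4/7 = 120.57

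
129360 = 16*8085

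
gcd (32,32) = 32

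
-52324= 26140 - 78464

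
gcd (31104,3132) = 108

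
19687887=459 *42893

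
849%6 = 3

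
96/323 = 96/323 = 0.30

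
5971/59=101 + 12/59= 101.20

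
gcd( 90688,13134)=2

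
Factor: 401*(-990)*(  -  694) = 275511060 = 2^2*3^2*5^1*11^1*347^1*401^1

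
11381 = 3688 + 7693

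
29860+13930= 43790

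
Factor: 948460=2^2*5^1*47^1*1009^1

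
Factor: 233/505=5^( - 1 )*101^( - 1 )*233^1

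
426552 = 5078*84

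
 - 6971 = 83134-90105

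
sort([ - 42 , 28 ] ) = [ - 42, 28] 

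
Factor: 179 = 179^1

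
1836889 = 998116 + 838773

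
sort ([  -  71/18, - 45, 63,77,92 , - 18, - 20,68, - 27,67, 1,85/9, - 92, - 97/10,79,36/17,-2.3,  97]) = [ - 92,-45, - 27, - 20 , - 18, - 97/10, - 71/18, - 2.3, 1, 36/17, 85/9, 63,67,68,77, 79,92, 97 ]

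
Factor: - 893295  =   - 3^3*5^1*13^1*509^1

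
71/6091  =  71/6091 = 0.01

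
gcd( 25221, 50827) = 7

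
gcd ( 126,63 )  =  63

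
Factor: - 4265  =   - 5^1*853^1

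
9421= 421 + 9000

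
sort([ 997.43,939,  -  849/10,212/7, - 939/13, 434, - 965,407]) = [-965, - 849/10, - 939/13, 212/7,407, 434,939, 997.43]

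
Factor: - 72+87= 3^1 *5^1  =  15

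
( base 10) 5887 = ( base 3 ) 22002001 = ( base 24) A57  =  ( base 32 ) 5NV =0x16FF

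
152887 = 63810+89077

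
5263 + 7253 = 12516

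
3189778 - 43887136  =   - 40697358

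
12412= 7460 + 4952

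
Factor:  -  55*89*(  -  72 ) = 2^3 * 3^2 * 5^1*11^1*89^1 = 352440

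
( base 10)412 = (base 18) 14g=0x19C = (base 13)259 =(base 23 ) hl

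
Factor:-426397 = - 23^1 * 18539^1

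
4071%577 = 32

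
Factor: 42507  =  3^2*4723^1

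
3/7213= 3/7213 = 0.00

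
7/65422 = 1/9346 = 0.00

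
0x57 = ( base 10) 87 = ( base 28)33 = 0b1010111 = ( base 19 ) 4B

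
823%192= 55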